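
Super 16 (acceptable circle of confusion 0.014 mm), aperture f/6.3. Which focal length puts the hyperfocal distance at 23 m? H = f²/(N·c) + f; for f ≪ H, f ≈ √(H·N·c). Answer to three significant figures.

From H = f²/(N·c) + f, with f ≪ H: f ≈ √(H·N·c) = √(23000 × 6.3 × 0.014) = √2028.6 ≈ 45.04 mm.
The +f correction barely moves this — solving exactly, f² + N·c·f − N·c·H = 0 ⇒ f = (−N·c + √((N·c)² + 4·N·c·H))/2 = (−0.0882 + √8114.4)/2 ≈ 44.996 mm, so f ≈ 45.0 mm.

45.0 mm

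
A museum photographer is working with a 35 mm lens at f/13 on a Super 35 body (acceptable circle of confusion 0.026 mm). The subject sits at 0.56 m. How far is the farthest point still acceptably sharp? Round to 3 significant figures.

Hyperfocal distance H = f²/(N·c) + f = 35²/(13 × 0.026) + 35 = 1225/0.338 + 35 ≈ 3659.3 mm ≈ 3.659 m.
Far limit Df = s·(H − f)/(H − s) = 560 × (3659.3 − 35) / (3659.3 − 560) = 560 × 3624.3 / 3099.3 ≈ 654.86 mm ≈ 0.655 m.

0.655 m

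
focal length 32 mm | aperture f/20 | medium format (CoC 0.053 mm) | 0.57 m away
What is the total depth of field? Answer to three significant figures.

Hyperfocal distance H = f²/(N·c) + f = 32²/(20 × 0.053) + 32 = 1024/1.06 + 32 ≈ 998.0 mm ≈ 0.998 m.
Near limit Dn = s·(H − f)/(H + s − 2f) = 570 × (998.0 − 32) / (998.0 + 570 − 2 × 32) = 570 × 966.0 / 1504.0 ≈ 366.11 mm.
Far limit Df = s·(H − f)/(H − s) = 570 × (998.0 − 32) / (998.0 − 570) = 570 × 966.0 / 428.0 ≈ 1286.43 mm.
Depth of field = Df − Dn = 1286.43 − 366.11 ≈ 920.32 mm ≈ 0.920 m.

0.920 m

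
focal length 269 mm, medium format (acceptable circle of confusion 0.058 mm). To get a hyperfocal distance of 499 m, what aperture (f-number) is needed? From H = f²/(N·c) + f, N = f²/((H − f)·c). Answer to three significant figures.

f/2.50

Rearrange H = f²/(N·c) + f for N: N = f² / ((H − f)·c).
N = 269² / ((499000 − 269) × 0.058) = 72361 / 28926 ≈ 2.50.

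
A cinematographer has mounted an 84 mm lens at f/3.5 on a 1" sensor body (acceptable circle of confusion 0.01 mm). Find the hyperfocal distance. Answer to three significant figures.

202 m

Hyperfocal distance H = f²/(N·c) + f = 84²/(3.5 × 0.01) + 84 = 7056/0.035 + 84 ≈ 201684.0 mm ≈ 202 m.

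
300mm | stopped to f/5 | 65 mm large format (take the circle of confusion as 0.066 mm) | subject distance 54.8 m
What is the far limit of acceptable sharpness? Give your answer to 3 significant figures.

Hyperfocal distance H = f²/(N·c) + f = 300²/(5 × 0.066) + 300 = 90000/0.33 + 300 ≈ 273027.3 mm ≈ 273.0 m.
Far limit Df = s·(H − f)/(H − s) = 54800 × (273027.3 − 300) / (273027.3 − 54800) = 54800 × 272727.3 / 218227.3 ≈ 68486 mm ≈ 68.5 m.

68.5 m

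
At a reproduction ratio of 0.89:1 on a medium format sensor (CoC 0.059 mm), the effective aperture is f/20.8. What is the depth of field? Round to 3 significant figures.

3.10 mm

At magnification m, DoF ≈ 2·N_eff·c/m² = 2 × 20.8 × 0.059 / 0.89² = 2.454 / 0.7921 ≈ 3.1 mm.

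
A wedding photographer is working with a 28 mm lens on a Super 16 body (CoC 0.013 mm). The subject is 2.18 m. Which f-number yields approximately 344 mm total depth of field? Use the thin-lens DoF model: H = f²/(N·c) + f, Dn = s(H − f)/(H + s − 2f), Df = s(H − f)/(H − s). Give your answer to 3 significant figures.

Write h = H − f = f²/(N·c). The thin-lens limits are Dn = s·h/(h + (s−f)) and Df = s·h/(h − (s−f)), so DoF = Df − Dn = 2·s·(s−f)·h / (h² − (s−f)²).
That is a quadratic in h: DoF·h² − 2·s·(s−f)·h − DoF·(s−f)² = 0 ⇒ h = (s−f)·(s + √(s² + DoF²)) / DoF = 2152 × (2180 + √(2180² + 344²)) / 344 = 2152 × (2180 + 2206.97) / 344 ≈ 27444 mm.
Then N = f²/(c·h) = 28² / (0.013 × 27444) = 784 / 356.77 ≈ 2.20.

f/2.20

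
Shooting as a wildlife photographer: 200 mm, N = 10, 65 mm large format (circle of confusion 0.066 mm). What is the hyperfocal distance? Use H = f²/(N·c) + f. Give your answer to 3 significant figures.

Hyperfocal distance H = f²/(N·c) + f = 200²/(10 × 0.066) + 200 = 40000/0.66 + 200 ≈ 60806.1 mm ≈ 60.8 m.

60.8 m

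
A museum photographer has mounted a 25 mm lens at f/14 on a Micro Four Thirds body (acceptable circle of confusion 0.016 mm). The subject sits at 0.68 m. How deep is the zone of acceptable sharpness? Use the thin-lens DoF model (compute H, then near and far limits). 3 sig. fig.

Hyperfocal distance H = f²/(N·c) + f = 25²/(14 × 0.016) + 25 = 625/0.224 + 25 ≈ 2815.2 mm ≈ 2.815 m.
Near limit Dn = s·(H − f)/(H + s − 2f) = 680 × (2815.2 − 25) / (2815.2 + 680 − 2 × 25) = 680 × 2790.2 / 3445.2 ≈ 550.72 mm.
Far limit Df = s·(H − f)/(H − s) = 680 × (2815.2 − 25) / (2815.2 − 680) = 680 × 2790.2 / 2135.2 ≈ 888.60 mm.
Depth of field = Df − Dn = 888.60 − 550.72 ≈ 337.88 mm.

338 mm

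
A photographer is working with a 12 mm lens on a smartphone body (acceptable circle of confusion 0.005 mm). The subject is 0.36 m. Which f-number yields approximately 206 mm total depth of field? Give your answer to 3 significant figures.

f/22

Write h = H − f = f²/(N·c). The thin-lens limits are Dn = s·h/(h + (s−f)) and Df = s·h/(h − (s−f)), so DoF = Df − Dn = 2·s·(s−f)·h / (h² − (s−f)²).
That is a quadratic in h: DoF·h² − 2·s·(s−f)·h − DoF·(s−f)² = 0 ⇒ h = (s−f)·(s + √(s² + DoF²)) / DoF = 348 × (360 + √(360² + 206²)) / 206 = 348 × (360 + 414.772) / 206 ≈ 1308.8 mm.
Then N = f²/(c·h) = 12² / (0.005 × 1308.8) = 144 / 6.5442 ≈ 22.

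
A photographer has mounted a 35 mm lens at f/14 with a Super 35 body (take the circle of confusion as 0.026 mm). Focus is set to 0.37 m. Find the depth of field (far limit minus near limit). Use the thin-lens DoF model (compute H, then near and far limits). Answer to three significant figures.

Hyperfocal distance H = f²/(N·c) + f = 35²/(14 × 0.026) + 35 = 1225/0.364 + 35 ≈ 3400.4 mm ≈ 3.400 m.
Near limit Dn = s·(H − f)/(H + s − 2f) = 370 × (3400.4 − 35) / (3400.4 + 370 − 2 × 35) = 370 × 3365.4 / 3700.4 ≈ 336.503 mm.
Far limit Df = s·(H − f)/(H − s) = 370 × (3400.4 − 35) / (3400.4 − 370) = 370 × 3365.4 / 3030.4 ≈ 410.902 mm.
Depth of field = Df − Dn = 410.902 − 336.503 ≈ 74.399 mm.

74.4 mm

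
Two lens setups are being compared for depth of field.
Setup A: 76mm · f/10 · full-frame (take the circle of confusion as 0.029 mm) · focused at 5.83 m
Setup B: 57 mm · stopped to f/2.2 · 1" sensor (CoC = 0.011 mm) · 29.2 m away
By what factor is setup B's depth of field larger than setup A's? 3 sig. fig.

3.62

Setup A: H = 76²/(10×0.029) + 76 ≈ 19993.2 mm; DoF = Df − Dn = 8198.5 − 4523.3 ≈ 3675.2 mm.
Setup B: H = 57²/(2.2×0.011) + 57 ≈ 134313.2 mm; DoF = Df − Dn = 37296 − 23992 ≈ 13304 mm.
Ratio = 13304 / 3675.2 ≈ 3.62.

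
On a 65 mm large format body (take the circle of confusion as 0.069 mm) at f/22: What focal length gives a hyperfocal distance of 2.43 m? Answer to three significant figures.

From H = f²/(N·c) + f, with f ≪ H: f ≈ √(H·N·c) = √(2430 × 22 × 0.069) = √3688.7 ≈ 60.73 mm.
Exact: f² + N·c·f − N·c·H = 0 ⇒ f = (−N·c + √((N·c)² + 4·N·c·H))/2 = (−1.518 + √14757)/2 ≈ 59.981 mm ≈ 60.0 mm.

60.0 mm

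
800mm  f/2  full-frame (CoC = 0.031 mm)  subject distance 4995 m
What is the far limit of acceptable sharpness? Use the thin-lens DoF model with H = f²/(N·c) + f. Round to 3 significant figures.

9680 m

Hyperfocal distance H = f²/(N·c) + f = 800²/(2 × 0.031) + 800 = 640000/0.062 + 800 ≈ 10323380.6 mm ≈ 10323 m.
Far limit Df = s·(H − f)/(H − s) = 4995000 × (10323380.6 − 800) / (10323380.6 − 4995000) = 4995000 × 10322580.6 / 5328380.6 ≈ 9676728 mm ≈ 9680 m.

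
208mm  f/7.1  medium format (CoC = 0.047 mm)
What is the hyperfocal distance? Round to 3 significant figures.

130 m

Hyperfocal distance H = f²/(N·c) + f = 208²/(7.1 × 0.047) + 208 = 43264/0.3337 + 208 ≈ 129857.4 mm ≈ 130 m.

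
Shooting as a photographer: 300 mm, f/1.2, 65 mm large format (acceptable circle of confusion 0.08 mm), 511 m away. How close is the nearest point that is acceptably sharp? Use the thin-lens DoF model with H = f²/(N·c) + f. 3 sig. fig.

331 m

Hyperfocal distance H = f²/(N·c) + f = 300²/(1.2 × 0.08) + 300 = 90000/0.096 + 300 ≈ 937800.0 mm ≈ 937.8 m.
Near limit Dn = s·(H − f)/(H + s − 2f) = 511000 × (937800.0 − 300) / (937800.0 + 511000 − 2 × 300) = 511000 × 937500.0 / 1448200.0 ≈ 330799 mm ≈ 331 m.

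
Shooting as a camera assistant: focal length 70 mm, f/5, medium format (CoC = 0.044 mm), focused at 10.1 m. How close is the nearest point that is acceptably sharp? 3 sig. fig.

Hyperfocal distance H = f²/(N·c) + f = 70²/(5 × 0.044) + 70 = 4900/0.22 + 70 ≈ 22342.7 mm ≈ 22.34 m.
Near limit Dn = s·(H − f)/(H + s − 2f) = 10100 × (22342.7 − 70) / (22342.7 + 10100 − 2 × 70) = 10100 × 22272.7 / 32302.7 ≈ 6963.9 mm ≈ 6.96 m.

6.96 m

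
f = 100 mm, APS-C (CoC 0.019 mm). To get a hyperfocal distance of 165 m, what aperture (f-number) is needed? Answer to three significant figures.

Rearrange H = f²/(N·c) + f for N: N = f² / ((H − f)·c).
N = 100² / ((165000 − 100) × 0.019) = 10000 / 3133 ≈ 3.19.

f/3.19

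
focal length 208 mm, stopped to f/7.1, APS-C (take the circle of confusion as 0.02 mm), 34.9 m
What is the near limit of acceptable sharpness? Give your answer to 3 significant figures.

Hyperfocal distance H = f²/(N·c) + f = 208²/(7.1 × 0.02) + 208 = 43264/0.142 + 208 ≈ 304884.1 mm ≈ 304.9 m.
Near limit Dn = s·(H − f)/(H + s − 2f) = 34900 × (304884.1 − 208) / (304884.1 + 34900 − 2 × 208) = 34900 × 304676.1 / 339368.1 ≈ 31332 mm ≈ 31.3 m.

31.3 m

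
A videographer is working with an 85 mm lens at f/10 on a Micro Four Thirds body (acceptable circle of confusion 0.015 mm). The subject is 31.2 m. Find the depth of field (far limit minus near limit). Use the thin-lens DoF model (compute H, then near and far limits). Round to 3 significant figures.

Hyperfocal distance H = f²/(N·c) + f = 85²/(10 × 0.015) + 85 = 7225/0.15 + 85 ≈ 48251.7 mm ≈ 48.25 m.
Near limit Dn = s·(H − f)/(H + s − 2f) = 31200 × (48251.7 − 85) / (48251.7 + 31200 − 2 × 85) = 31200 × 48166.7 / 79281.7 ≈ 18955 mm.
Far limit Df = s·(H − f)/(H − s) = 31200 × (48251.7 − 85) / (48251.7 − 31200) = 31200 × 48166.7 / 17051.7 ≈ 88132 mm.
Depth of field = Df − Dn = 88132 − 18955 ≈ 69177 mm ≈ 69.2 m.

69.2 m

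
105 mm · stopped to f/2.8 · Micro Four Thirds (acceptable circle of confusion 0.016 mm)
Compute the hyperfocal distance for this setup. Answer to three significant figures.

246 m

Hyperfocal distance H = f²/(N·c) + f = 105²/(2.8 × 0.016) + 105 = 11025/0.0448 + 105 ≈ 246198.8 mm ≈ 246 m.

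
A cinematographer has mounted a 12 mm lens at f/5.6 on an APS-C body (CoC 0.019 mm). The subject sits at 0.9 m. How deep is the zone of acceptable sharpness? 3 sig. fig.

Hyperfocal distance H = f²/(N·c) + f = 12²/(5.6 × 0.019) + 12 = 144/0.1064 + 12 ≈ 1365.4 mm ≈ 1.365 m.
Near limit Dn = s·(H − f)/(H + s − 2f) = 900 × (1365.4 − 12) / (1365.4 + 900 − 2 × 12) = 900 × 1353.4 / 2241.4 ≈ 543.4 mm.
Far limit Df = s·(H − f)/(H − s) = 900 × (1365.4 − 12) / (1365.4 − 900) = 900 × 1353.4 / 465.4 ≈ 2617.3 mm.
Depth of field = Df − Dn = 2617.3 − 543.4 ≈ 2073.9 mm ≈ 2.07 m.

2.07 m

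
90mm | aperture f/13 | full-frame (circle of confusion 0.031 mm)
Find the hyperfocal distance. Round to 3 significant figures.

Hyperfocal distance H = f²/(N·c) + f = 90²/(13 × 0.031) + 90 = 8100/0.403 + 90 ≈ 20189.3 mm ≈ 20.2 m.

20.2 m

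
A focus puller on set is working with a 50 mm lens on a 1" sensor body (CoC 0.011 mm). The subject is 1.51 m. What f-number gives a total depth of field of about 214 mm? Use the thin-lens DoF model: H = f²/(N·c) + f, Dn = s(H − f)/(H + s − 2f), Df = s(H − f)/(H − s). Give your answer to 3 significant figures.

f/11

Write h = H − f = f²/(N·c). The thin-lens limits are Dn = s·h/(h + (s−f)) and Df = s·h/(h − (s−f)), so DoF = Df − Dn = 2·s·(s−f)·h / (h² − (s−f)²).
That is a quadratic in h: DoF·h² − 2·s·(s−f)·h − DoF·(s−f)² = 0 ⇒ h = (s−f)·(s + √(s² + DoF²)) / DoF = 1460 × (1510 + √(1510² + 214²)) / 214 = 1460 × (1510 + 1525.09) / 214 ≈ 20707 mm.
Then N = f²/(c·h) = 50² / (0.011 × 20707) = 2500 / 227.77 ≈ 11.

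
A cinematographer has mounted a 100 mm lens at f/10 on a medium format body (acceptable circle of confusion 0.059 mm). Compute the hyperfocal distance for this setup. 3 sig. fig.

17.0 m

Hyperfocal distance H = f²/(N·c) + f = 100²/(10 × 0.059) + 100 = 10000/0.59 + 100 ≈ 17049.2 mm ≈ 17.0 m.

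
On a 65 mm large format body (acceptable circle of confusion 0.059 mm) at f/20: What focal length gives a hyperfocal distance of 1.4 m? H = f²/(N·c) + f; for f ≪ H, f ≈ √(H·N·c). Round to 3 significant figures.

From H = f²/(N·c) + f, with f ≪ H: f ≈ √(H·N·c) = √(1400 × 20 × 0.059) = √1652.0 ≈ 40.64 mm.
Exact: f² + N·c·f − N·c·H = 0 ⇒ f = (−N·c + √((N·c)² + 4·N·c·H))/2 = (−1.18 + √6609.4)/2 ≈ 40.059 mm ≈ 40.1 mm.

40.1 mm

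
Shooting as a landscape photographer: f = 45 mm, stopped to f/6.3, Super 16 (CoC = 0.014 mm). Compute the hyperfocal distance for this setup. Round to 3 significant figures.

Hyperfocal distance H = f²/(N·c) + f = 45²/(6.3 × 0.014) + 45 = 2025/0.0882 + 45 ≈ 23004.2 mm ≈ 23.0 m.

23.0 m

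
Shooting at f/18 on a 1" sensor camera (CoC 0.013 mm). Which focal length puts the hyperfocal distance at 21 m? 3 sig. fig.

70.0 mm

From H = f²/(N·c) + f, with f ≪ H: f ≈ √(H·N·c) = √(21000 × 18 × 0.013) = √4914.0 ≈ 70.10 mm.
Exact: f² + N·c·f − N·c·H = 0 ⇒ f = (−N·c + √((N·c)² + 4·N·c·H))/2 = (−0.234 + √19656)/2 ≈ 69.983 mm ≈ 70.0 mm.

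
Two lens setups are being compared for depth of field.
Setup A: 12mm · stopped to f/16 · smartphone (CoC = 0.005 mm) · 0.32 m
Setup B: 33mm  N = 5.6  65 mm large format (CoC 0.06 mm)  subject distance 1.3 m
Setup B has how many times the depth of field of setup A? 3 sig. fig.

10.6

Setup A: H = 12²/(16×0.005) + 12 ≈ 1812.0 mm; DoF = Df − Dn = 386.06 − 273.24 ≈ 112.82 mm.
Setup B: H = 33²/(5.6×0.06) + 33 ≈ 3274.1 mm; DoF = Df − Dn = 2134.4 − 934.6 ≈ 1199.8 mm.
Ratio = 1199.8 / 112.82 ≈ 10.6.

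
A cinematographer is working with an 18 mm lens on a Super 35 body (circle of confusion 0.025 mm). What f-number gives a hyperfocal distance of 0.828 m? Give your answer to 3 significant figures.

f/16

Rearrange H = f²/(N·c) + f for N: N = f² / ((H − f)·c).
N = 18² / ((828 − 18) × 0.025) = 324 / 20.25 ≈ 16.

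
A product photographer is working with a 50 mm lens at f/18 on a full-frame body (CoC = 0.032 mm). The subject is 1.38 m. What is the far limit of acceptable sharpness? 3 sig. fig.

1.99 m

Hyperfocal distance H = f²/(N·c) + f = 50²/(18 × 0.032) + 50 = 2500/0.576 + 50 ≈ 4390.3 mm ≈ 4.390 m.
Far limit Df = s·(H − f)/(H − s) = 1380 × (4390.3 − 50) / (4390.3 − 1380) = 1380 × 4340.3 / 3010.3 ≈ 1989.7 mm ≈ 1.99 m.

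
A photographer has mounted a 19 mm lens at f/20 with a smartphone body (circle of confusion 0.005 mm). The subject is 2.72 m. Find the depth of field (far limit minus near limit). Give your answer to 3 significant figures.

Hyperfocal distance H = f²/(N·c) + f = 19²/(20 × 0.005) + 19 = 361/0.1 + 19 ≈ 3629.0 mm ≈ 3.629 m.
Near limit Dn = s·(H − f)/(H + s − 2f) = 2720 × (3629.0 − 19) / (3629.0 + 2720 − 2 × 19) = 2720 × 3610.0 / 6311.0 ≈ 1555.9 mm.
Far limit Df = s·(H − f)/(H − s) = 2720 × (3629.0 − 19) / (3629.0 − 2720) = 2720 × 3610.0 / 909.0 ≈ 10802.2 mm.
Depth of field = Df − Dn = 10802.2 − 1555.9 ≈ 9246.3 mm ≈ 9.25 m.

9.25 m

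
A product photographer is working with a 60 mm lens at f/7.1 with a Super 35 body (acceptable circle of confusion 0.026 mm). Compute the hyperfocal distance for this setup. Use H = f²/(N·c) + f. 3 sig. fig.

19.6 m

Hyperfocal distance H = f²/(N·c) + f = 60²/(7.1 × 0.026) + 60 = 3600/0.1846 + 60 ≈ 19561.6 mm ≈ 19.6 m.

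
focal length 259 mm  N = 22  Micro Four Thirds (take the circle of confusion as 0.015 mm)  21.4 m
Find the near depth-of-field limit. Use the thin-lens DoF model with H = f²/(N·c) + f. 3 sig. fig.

19.4 m

Hyperfocal distance H = f²/(N·c) + f = 259²/(22 × 0.015) + 259 = 67081/0.33 + 259 ≈ 203534.8 mm ≈ 203.5 m.
Near limit Dn = s·(H − f)/(H + s − 2f) = 21400 × (203534.8 − 259) / (203534.8 + 21400 − 2 × 259) = 21400 × 203275.8 / 224416.8 ≈ 19384 mm ≈ 19.4 m.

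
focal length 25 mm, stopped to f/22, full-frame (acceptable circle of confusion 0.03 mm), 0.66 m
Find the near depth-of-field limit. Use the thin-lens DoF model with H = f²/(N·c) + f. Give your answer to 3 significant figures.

Hyperfocal distance H = f²/(N·c) + f = 25²/(22 × 0.03) + 25 = 625/0.66 + 25 ≈ 972.0 mm ≈ 0.972 m.
Near limit Dn = s·(H − f)/(H + s − 2f) = 660 × (972.0 − 25) / (972.0 + 660 − 2 × 25) = 660 × 947.0 / 1582.0 ≈ 395.08 mm.

395 mm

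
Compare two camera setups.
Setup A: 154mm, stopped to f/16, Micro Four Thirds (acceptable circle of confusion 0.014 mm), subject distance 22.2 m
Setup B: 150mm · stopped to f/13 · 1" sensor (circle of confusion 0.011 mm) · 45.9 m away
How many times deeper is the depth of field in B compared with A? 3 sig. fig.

3.02

Setup A: H = 154²/(16×0.014) + 154 ≈ 106029.0 mm; DoF = Df − Dn = 28038.3 − 18374.0 ≈ 9664.3 mm.
Setup B: H = 150²/(13×0.011) + 150 ≈ 157492.7 mm; DoF = Df − Dn = 64718 − 35560 ≈ 29158 mm.
Ratio = 29158 / 9664.3 ≈ 3.02.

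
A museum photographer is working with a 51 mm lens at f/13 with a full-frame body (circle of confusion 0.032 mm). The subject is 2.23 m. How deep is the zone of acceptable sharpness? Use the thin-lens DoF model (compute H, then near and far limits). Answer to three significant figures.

1.77 m

Hyperfocal distance H = f²/(N·c) + f = 51²/(13 × 0.032) + 51 = 2601/0.416 + 51 ≈ 6303.4 mm ≈ 6.303 m.
Near limit Dn = s·(H − f)/(H + s − 2f) = 2230 × (6303.4 − 51) / (6303.4 + 2230 − 2 × 51) = 2230 × 6252.4 / 8431.4 ≈ 1653.7 mm.
Far limit Df = s·(H − f)/(H − s) = 2230 × (6303.4 − 51) / (6303.4 − 2230) = 2230 × 6252.4 / 4073.4 ≈ 3422.9 mm.
Depth of field = Df − Dn = 3422.9 − 1653.7 ≈ 1769.2 mm ≈ 1.77 m.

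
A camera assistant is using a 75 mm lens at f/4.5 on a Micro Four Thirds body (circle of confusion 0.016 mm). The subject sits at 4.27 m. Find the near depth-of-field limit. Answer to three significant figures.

4.05 m

Hyperfocal distance H = f²/(N·c) + f = 75²/(4.5 × 0.016) + 75 = 5625/0.072 + 75 ≈ 78200.0 mm ≈ 78.20 m.
Near limit Dn = s·(H − f)/(H + s − 2f) = 4270 × (78200.0 − 75) / (78200.0 + 4270 − 2 × 75) = 4270 × 78125.0 / 82320.0 ≈ 4052.4 mm ≈ 4.05 m.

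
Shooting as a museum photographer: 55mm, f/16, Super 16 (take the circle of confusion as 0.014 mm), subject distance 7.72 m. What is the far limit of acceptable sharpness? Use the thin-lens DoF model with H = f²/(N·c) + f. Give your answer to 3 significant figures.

Hyperfocal distance H = f²/(N·c) + f = 55²/(16 × 0.014) + 55 = 3025/0.224 + 55 ≈ 13559.5 mm ≈ 13.56 m.
Far limit Df = s·(H − f)/(H − s) = 7720 × (13559.5 − 55) / (13559.5 − 7720) = 7720 × 13504.5 / 5839.5 ≈ 17853 mm ≈ 17.9 m.

17.9 m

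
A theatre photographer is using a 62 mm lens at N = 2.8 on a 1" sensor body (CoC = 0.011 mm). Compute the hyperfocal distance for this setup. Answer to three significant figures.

125 m

Hyperfocal distance H = f²/(N·c) + f = 62²/(2.8 × 0.011) + 62 = 3844/0.0308 + 62 ≈ 124867.2 mm ≈ 125 m.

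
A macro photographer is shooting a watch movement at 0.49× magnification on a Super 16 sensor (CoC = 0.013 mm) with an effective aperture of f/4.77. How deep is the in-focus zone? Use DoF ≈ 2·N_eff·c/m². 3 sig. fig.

0.517 mm

At magnification m, DoF ≈ 2·N_eff·c/m² = 2 × 4.77 × 0.013 / 0.49² = 0.124 / 0.2401 ≈ 0.517 mm.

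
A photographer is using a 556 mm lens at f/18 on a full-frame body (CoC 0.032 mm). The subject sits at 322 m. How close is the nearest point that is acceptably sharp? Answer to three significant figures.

201 m

Hyperfocal distance H = f²/(N·c) + f = 556²/(18 × 0.032) + 556 = 309136/0.576 + 556 ≈ 537250.4 mm ≈ 537.3 m.
Near limit Dn = s·(H − f)/(H + s − 2f) = 322000 × (537250.4 − 556) / (537250.4 + 322000 − 2 × 556) = 322000 × 536694.4 / 858138.4 ≈ 201384 mm ≈ 201 m.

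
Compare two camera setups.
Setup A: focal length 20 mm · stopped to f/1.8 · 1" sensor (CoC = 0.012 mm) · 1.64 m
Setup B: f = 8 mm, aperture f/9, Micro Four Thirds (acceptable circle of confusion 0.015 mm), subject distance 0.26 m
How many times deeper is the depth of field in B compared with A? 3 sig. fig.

Setup A: H = 20²/(1.8×0.012) + 20 ≈ 18538.5 mm; DoF = Df − Dn = 1797.22 − 1508.07 ≈ 289.15 mm.
Setup B: H = 8²/(9×0.015) + 8 ≈ 482.1 mm; DoF = Df − Dn = 555.04 − 169.76 ≈ 385.28 mm.
Ratio = 385.28 / 289.15 ≈ 1.33.

1.33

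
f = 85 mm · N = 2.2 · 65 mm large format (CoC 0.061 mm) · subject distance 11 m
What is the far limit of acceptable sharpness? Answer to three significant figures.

Hyperfocal distance H = f²/(N·c) + f = 85²/(2.2 × 0.061) + 85 = 7225/0.1342 + 85 ≈ 53922.6 mm ≈ 53.92 m.
Far limit Df = s·(H − f)/(H − s) = 11000 × (53922.6 − 85) / (53922.6 − 11000) = 11000 × 53837.6 / 42922.6 ≈ 13797 mm ≈ 13.8 m.

13.8 m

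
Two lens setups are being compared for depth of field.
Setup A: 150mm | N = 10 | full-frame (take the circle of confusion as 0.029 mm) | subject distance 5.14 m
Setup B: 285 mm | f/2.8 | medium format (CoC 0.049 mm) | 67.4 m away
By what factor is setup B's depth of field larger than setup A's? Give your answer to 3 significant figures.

23.3

Setup A: H = 150²/(10×0.029) + 150 ≈ 77736.2 mm; DoF = Df − Dn = 5493.30 − 4829.39 ≈ 663.91 mm.
Setup B: H = 285²/(2.8×0.049) + 285 ≈ 592304.0 mm; DoF = Df − Dn = 76018 − 60537 ≈ 15481 mm.
Ratio = 15481 / 663.91 ≈ 23.3.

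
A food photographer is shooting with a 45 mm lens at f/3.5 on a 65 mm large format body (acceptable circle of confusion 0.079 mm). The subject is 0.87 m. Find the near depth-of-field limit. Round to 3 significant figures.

Hyperfocal distance H = f²/(N·c) + f = 45²/(3.5 × 0.079) + 45 = 2025/0.2765 + 45 ≈ 7368.7 mm ≈ 7.369 m.
Near limit Dn = s·(H − f)/(H + s − 2f) = 870 × (7368.7 − 45) / (7368.7 + 870 − 2 × 45) = 870 × 7323.7 / 8148.7 ≈ 781.92 mm ≈ 0.782 m.

0.782 m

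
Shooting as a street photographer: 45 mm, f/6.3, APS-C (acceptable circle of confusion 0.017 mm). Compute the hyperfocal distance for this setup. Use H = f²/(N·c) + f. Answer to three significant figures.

Hyperfocal distance H = f²/(N·c) + f = 45²/(6.3 × 0.017) + 45 = 2025/0.1071 + 45 ≈ 18952.6 mm ≈ 19.0 m.

19.0 m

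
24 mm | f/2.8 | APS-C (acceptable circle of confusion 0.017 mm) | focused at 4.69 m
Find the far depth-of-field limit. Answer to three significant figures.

Hyperfocal distance H = f²/(N·c) + f = 24²/(2.8 × 0.017) + 24 = 576/0.0476 + 24 ≈ 12124.8 mm ≈ 12.12 m.
Far limit Df = s·(H − f)/(H − s) = 4690 × (12124.8 − 24) / (12124.8 − 4690) = 4690 × 12100.8 / 7434.8 ≈ 7633.4 mm ≈ 7.63 m.

7.63 m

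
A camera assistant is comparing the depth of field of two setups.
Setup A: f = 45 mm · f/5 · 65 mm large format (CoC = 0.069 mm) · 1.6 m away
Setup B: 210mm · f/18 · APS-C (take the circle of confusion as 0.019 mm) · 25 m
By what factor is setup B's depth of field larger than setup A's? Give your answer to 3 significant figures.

10.9

Setup A: H = 45²/(5×0.069) + 45 ≈ 5914.6 mm; DoF = Df − Dn = 2176.65 − 1264.90 ≈ 911.75 mm.
Setup B: H = 210²/(18×0.019) + 210 ≈ 129157.4 mm; DoF = Df − Dn = 30950.1 − 20968.8 ≈ 9981.3 mm.
Ratio = 9981.3 / 911.75 ≈ 10.9.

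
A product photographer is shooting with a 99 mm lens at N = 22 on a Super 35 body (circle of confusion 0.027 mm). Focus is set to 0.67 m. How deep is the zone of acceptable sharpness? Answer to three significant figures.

46.4 mm

Hyperfocal distance H = f²/(N·c) + f = 99²/(22 × 0.027) + 99 = 9801/0.594 + 99 ≈ 16599.0 mm ≈ 16.60 m.
Near limit Dn = s·(H − f)/(H + s − 2f) = 670 × (16599.0 − 99) / (16599.0 + 670 − 2 × 99) = 670 × 16500.0 / 17071.0 ≈ 647.589 mm.
Far limit Df = s·(H − f)/(H − s) = 670 × (16599.0 − 99) / (16599.0 − 670) = 670 × 16500.0 / 15929.0 ≈ 694.017 mm.
Depth of field = Df − Dn = 694.017 − 647.589 ≈ 46.428 mm.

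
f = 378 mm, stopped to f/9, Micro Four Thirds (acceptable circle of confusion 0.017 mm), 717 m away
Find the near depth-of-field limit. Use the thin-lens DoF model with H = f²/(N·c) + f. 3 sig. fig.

Hyperfocal distance H = f²/(N·c) + f = 378²/(9 × 0.017) + 378 = 142884/0.153 + 378 ≈ 934260.4 mm ≈ 934.3 m.
Near limit Dn = s·(H − f)/(H + s − 2f) = 717000 × (934260.4 − 378) / (934260.4 + 717000 − 2 × 378) = 717000 × 933882.4 / 1650504.4 ≈ 405690 mm ≈ 406 m.

406 m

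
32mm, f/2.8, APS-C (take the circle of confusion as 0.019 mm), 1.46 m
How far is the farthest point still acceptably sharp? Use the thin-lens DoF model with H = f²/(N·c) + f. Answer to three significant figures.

1.58 m

Hyperfocal distance H = f²/(N·c) + f = 32²/(2.8 × 0.019) + 32 = 1024/0.0532 + 32 ≈ 19280.1 mm ≈ 19.28 m.
Far limit Df = s·(H − f)/(H − s) = 1460 × (19280.1 − 32) / (19280.1 − 1460) = 1460 × 19248.1 / 17820.1 ≈ 1577.0 mm ≈ 1.58 m.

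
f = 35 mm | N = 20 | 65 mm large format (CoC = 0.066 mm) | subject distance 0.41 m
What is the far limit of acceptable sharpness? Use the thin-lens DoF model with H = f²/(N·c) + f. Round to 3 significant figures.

0.688 m

Hyperfocal distance H = f²/(N·c) + f = 35²/(20 × 0.066) + 35 = 1225/1.32 + 35 ≈ 963.0 mm ≈ 0.963 m.
Far limit Df = s·(H − f)/(H − s) = 410 × (963.0 − 35) / (963.0 − 410) = 410 × 928.0 / 553.0 ≈ 688.01 mm ≈ 0.688 m.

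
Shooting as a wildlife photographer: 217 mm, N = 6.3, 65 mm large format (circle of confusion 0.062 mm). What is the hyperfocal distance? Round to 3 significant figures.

121 m

Hyperfocal distance H = f²/(N·c) + f = 217²/(6.3 × 0.062) + 217 = 47089/0.3906 + 217 ≈ 120772.6 mm ≈ 121 m.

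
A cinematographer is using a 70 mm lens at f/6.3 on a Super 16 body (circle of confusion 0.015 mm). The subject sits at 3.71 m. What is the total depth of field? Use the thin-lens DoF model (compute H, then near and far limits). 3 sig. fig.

Hyperfocal distance H = f²/(N·c) + f = 70²/(6.3 × 0.015) + 70 = 4900/0.0945 + 70 ≈ 51921.9 mm ≈ 51.92 m.
Near limit Dn = s·(H − f)/(H + s − 2f) = 3710 × (51921.9 − 70) / (51921.9 + 3710 − 2 × 70) = 3710 × 51851.9 / 55491.9 ≈ 3466.64 mm.
Far limit Df = s·(H − f)/(H − s) = 3710 × (51921.9 − 70) / (51921.9 − 3710) = 3710 × 51851.9 / 48211.9 ≈ 3990.11 mm.
Depth of field = Df − Dn = 3990.11 − 3466.64 ≈ 523.47 mm ≈ 0.523 m.

0.523 m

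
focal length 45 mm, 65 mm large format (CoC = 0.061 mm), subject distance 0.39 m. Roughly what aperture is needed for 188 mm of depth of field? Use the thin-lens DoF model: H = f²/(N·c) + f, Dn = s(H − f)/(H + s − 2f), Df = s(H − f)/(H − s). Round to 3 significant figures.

Write h = H − f = f²/(N·c). The thin-lens limits are Dn = s·h/(h + (s−f)) and Df = s·h/(h − (s−f)), so DoF = Df − Dn = 2·s·(s−f)·h / (h² − (s−f)²).
That is a quadratic in h: DoF·h² − 2·s·(s−f)·h − DoF·(s−f)² = 0 ⇒ h = (s−f)·(s + √(s² + DoF²)) / DoF = 345 × (390 + √(390² + 188²)) / 188 = 345 × (390 + 432.948) / 188 ≈ 1510.2 mm.
Then N = f²/(c·h) = 45² / (0.061 × 1510.2) = 2025 / 92.122 ≈ 22.

f/22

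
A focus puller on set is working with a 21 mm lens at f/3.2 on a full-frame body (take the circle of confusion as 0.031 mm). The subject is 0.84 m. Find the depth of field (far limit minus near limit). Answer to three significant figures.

320 mm

Hyperfocal distance H = f²/(N·c) + f = 21²/(3.2 × 0.031) + 21 = 441/0.0992 + 21 ≈ 4466.6 mm ≈ 4.467 m.
Near limit Dn = s·(H − f)/(H + s − 2f) = 840 × (4466.6 − 21) / (4466.6 + 840 − 2 × 21) = 840 × 4445.6 / 5264.6 ≈ 709.32 mm.
Far limit Df = s·(H − f)/(H − s) = 840 × (4466.6 − 21) / (4466.6 − 840) = 840 × 4445.6 / 3626.6 ≈ 1029.70 mm.
Depth of field = Df − Dn = 1029.70 − 709.32 ≈ 320.38 mm.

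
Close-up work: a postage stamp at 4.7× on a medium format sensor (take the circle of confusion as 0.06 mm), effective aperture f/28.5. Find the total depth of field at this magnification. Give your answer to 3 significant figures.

0.155 mm

At magnification m, DoF ≈ 2·N_eff·c/m² = 2 × 28.5 × 0.06 / 4.7² = 3.42 / 22.09 ≈ 0.155 mm.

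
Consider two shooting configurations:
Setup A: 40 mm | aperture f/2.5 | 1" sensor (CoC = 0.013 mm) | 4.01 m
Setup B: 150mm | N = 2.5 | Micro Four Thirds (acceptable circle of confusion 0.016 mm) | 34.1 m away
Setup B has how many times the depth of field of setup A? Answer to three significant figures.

Setup A: H = 40²/(2.5×0.013) + 40 ≈ 49270.8 mm; DoF = Df − Dn = 4361.73 − 3710.76 ≈ 650.97 mm.
Setup B: H = 150²/(2.5×0.016) + 150 ≈ 562650.0 mm; DoF = Df − Dn = 36290.3 − 32159.0 ≈ 4131.3 mm.
Ratio = 4131.3 / 650.97 ≈ 6.35.

6.35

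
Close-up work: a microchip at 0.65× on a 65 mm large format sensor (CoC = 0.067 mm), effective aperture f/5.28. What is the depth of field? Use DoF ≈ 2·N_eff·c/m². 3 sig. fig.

At magnification m, DoF ≈ 2·N_eff·c/m² = 2 × 5.28 × 0.067 / 0.65² = 0.7075 / 0.4225 ≈ 1.67 mm.

1.67 mm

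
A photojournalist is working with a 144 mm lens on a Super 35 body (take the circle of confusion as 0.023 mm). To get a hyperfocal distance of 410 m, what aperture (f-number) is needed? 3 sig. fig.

Rearrange H = f²/(N·c) + f for N: N = f² / ((H − f)·c).
N = 144² / ((410000 − 144) × 0.023) = 20736 / 9427 ≈ 2.20.

f/2.20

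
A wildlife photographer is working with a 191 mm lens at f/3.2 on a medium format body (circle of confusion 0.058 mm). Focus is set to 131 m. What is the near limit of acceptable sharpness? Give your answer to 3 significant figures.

Hyperfocal distance H = f²/(N·c) + f = 191²/(3.2 × 0.058) + 191 = 36481/0.1856 + 191 ≈ 196748.1 mm ≈ 196.7 m.
Near limit Dn = s·(H − f)/(H + s − 2f) = 131000 × (196748.1 − 191) / (196748.1 + 131000 − 2 × 191) = 131000 × 196557.1 / 327366.1 ≈ 78655 mm ≈ 78.7 m.

78.7 m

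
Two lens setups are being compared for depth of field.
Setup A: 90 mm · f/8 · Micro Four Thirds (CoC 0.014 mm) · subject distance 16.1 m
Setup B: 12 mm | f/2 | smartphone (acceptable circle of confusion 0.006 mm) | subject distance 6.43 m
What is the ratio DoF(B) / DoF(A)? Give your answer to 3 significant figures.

1.29

Setup A: H = 90²/(8×0.014) + 90 ≈ 72411.4 mm; DoF = Df − Dn = 20677.4 − 13181.9 ≈ 7495.5 mm.
Setup B: H = 12²/(2×0.006) + 12 ≈ 12012.0 mm; DoF = Df − Dn = 13823.0 − 4189.4 ≈ 9633.6 mm.
Ratio = 9633.6 / 7495.5 ≈ 1.29.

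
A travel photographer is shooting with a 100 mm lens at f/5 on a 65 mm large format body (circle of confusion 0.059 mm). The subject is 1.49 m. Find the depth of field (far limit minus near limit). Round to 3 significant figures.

122 mm

Hyperfocal distance H = f²/(N·c) + f = 100²/(5 × 0.059) + 100 = 10000/0.295 + 100 ≈ 33998.3 mm ≈ 34.00 m.
Near limit Dn = s·(H − f)/(H + s − 2f) = 1490 × (33998.3 − 100) / (33998.3 + 1490 − 2 × 100) = 1490 × 33898.3 / 35288.3 ≈ 1431.31 mm.
Far limit Df = s·(H − f)/(H − s) = 1490 × (33998.3 − 100) / (33998.3 − 1490) = 1490 × 33898.3 / 32508.3 ≈ 1553.71 mm.
Depth of field = Df − Dn = 1553.71 − 1431.31 ≈ 122.40 mm.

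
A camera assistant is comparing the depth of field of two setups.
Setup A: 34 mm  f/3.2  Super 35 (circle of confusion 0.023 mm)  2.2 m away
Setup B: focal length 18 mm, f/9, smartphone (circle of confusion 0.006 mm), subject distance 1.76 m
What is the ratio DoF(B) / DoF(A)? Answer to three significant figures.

Setup A: H = 34²/(3.2×0.023) + 34 ≈ 15740.5 mm; DoF = Df − Dn = 2551.92 − 1933.38 ≈ 618.54 mm.
Setup B: H = 18²/(9×0.006) + 18 ≈ 6018.0 mm; DoF = Df − Dn = 2480.0 − 1364.0 ≈ 1116.0 mm.
Ratio = 1116.0 / 618.54 ≈ 1.80.

1.80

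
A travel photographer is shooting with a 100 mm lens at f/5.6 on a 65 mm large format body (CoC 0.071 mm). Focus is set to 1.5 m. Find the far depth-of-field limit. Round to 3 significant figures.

Hyperfocal distance H = f²/(N·c) + f = 100²/(5.6 × 0.071) + 100 = 10000/0.3976 + 100 ≈ 25250.9 mm ≈ 25.25 m.
Far limit Df = s·(H − f)/(H − s) = 1500 × (25250.9 − 100) / (25250.9 − 1500) = 1500 × 25150.9 / 23750.9 ≈ 1588.4 mm ≈ 1.59 m.

1.59 m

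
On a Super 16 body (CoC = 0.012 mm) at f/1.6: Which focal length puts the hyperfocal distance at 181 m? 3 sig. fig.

From H = f²/(N·c) + f, with f ≪ H: f ≈ √(H·N·c) = √(181000 × 1.6 × 0.012) = √3475.2 ≈ 58.95 mm.
Exact: f² + N·c·f − N·c·H = 0 ⇒ f = (−N·c + √((N·c)² + 4·N·c·H))/2 = (−0.0192 + √13901)/2 ≈ 58.941 mm ≈ 58.9 mm.

58.9 mm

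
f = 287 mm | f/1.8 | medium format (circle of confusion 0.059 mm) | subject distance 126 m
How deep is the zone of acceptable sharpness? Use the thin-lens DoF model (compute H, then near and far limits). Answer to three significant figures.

Hyperfocal distance H = f²/(N·c) + f = 287²/(1.8 × 0.059) + 287 = 82369/0.1062 + 287 ≈ 775889.6 mm ≈ 775.9 m.
Near limit Dn = s·(H − f)/(H + s − 2f) = 126000 × (775889.6 − 287) / (775889.6 + 126000 − 2 × 287) = 126000 × 775602.6 / 901315.6 ≈ 108426 mm.
Far limit Df = s·(H − f)/(H − s) = 126000 × (775889.6 − 287) / (775889.6 − 126000) = 126000 × 775602.6 / 649889.6 ≈ 150373 mm.
Depth of field = Df − Dn = 150373 − 108426 ≈ 41947 mm ≈ 41.9 m.

41.9 m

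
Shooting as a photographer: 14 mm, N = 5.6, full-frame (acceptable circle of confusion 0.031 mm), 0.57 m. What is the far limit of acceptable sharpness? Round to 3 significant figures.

Hyperfocal distance H = f²/(N·c) + f = 14²/(5.6 × 0.031) + 14 = 196/0.1736 + 14 ≈ 1143.0 mm ≈ 1.143 m.
Far limit Df = s·(H − f)/(H − s) = 570 × (1143.0 − 14) / (1143.0 − 570) = 570 × 1129.0 / 573.0 ≈ 1123.1 mm ≈ 1.12 m.

1.12 m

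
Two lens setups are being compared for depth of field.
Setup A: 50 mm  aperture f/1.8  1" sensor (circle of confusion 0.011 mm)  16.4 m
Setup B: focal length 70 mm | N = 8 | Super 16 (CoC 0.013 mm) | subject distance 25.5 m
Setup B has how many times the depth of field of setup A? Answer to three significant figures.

8.99

Setup A: H = 50²/(1.8×0.011) + 50 ≈ 126312.6 mm; DoF = Df − Dn = 18839.6 − 14519.8 ≈ 4319.8 mm.
Setup B: H = 70²/(8×0.013) + 70 ≈ 47185.4 mm; DoF = Df − Dn = 55403 − 16561 ≈ 38842 mm.
Ratio = 38842 / 4319.8 ≈ 8.99.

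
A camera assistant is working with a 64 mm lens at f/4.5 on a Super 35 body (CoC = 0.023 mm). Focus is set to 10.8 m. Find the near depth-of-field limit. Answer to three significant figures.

8.50 m

Hyperfocal distance H = f²/(N·c) + f = 64²/(4.5 × 0.023) + 64 = 4096/0.1035 + 64 ≈ 39638.9 mm ≈ 39.64 m.
Near limit Dn = s·(H − f)/(H + s − 2f) = 10800 × (39638.9 − 64) / (39638.9 + 10800 − 2 × 64) = 10800 × 39574.9 / 50310.9 ≈ 8495.4 mm ≈ 8.50 m.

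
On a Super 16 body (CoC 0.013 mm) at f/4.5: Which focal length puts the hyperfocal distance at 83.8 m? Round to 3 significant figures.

70.0 mm

From H = f²/(N·c) + f, with f ≪ H: f ≈ √(H·N·c) = √(83800 × 4.5 × 0.013) = √4902.3 ≈ 70.02 mm.
The +f correction barely moves this — solving exactly, f² + N·c·f − N·c·H = 0 ⇒ f = (−N·c + √((N·c)² + 4·N·c·H))/2 = (−0.0585 + √19609)/2 ≈ 69.987 mm, so f ≈ 70.0 mm.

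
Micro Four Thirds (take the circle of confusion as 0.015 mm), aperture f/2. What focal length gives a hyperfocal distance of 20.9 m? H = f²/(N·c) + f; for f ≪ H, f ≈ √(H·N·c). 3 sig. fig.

25.0 mm

From H = f²/(N·c) + f, with f ≪ H: f ≈ √(H·N·c) = √(20900 × 2 × 0.015) = √627.00 ≈ 25.04 mm.
The +f correction barely moves this — solving exactly, f² + N·c·f − N·c·H = 0 ⇒ f = (−N·c + √((N·c)² + 4·N·c·H))/2 = (−0.03 + √2508.0)/2 ≈ 25.025 mm, so f ≈ 25.0 mm.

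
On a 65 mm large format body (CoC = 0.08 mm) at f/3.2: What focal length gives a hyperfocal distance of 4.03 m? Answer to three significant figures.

32.0 mm

From H = f²/(N·c) + f, with f ≪ H: f ≈ √(H·N·c) = √(4030 × 3.2 × 0.08) = √1031.7 ≈ 32.12 mm.
Exact: f² + N·c·f − N·c·H = 0 ⇒ f = (−N·c + √((N·c)² + 4·N·c·H))/2 = (−0.256 + √4126.8)/2 ≈ 31.992 mm ≈ 32.0 mm.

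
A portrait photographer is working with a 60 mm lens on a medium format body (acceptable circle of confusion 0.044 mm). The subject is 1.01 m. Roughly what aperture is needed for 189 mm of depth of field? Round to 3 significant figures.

Write h = H − f = f²/(N·c). The thin-lens limits are Dn = s·h/(h + (s−f)) and Df = s·h/(h − (s−f)), so DoF = Df − Dn = 2·s·(s−f)·h / (h² − (s−f)²).
That is a quadratic in h: DoF·h² − 2·s·(s−f)·h − DoF·(s−f)² = 0 ⇒ h = (s−f)·(s + √(s² + DoF²)) / DoF = 950 × (1010 + √(1010² + 189²)) / 189 = 950 × (1010 + 1027.53) / 189 ≈ 10242 mm.
Then N = f²/(c·h) = 60² / (0.044 × 10242) = 3600 / 450.63 ≈ 7.99.

f/7.99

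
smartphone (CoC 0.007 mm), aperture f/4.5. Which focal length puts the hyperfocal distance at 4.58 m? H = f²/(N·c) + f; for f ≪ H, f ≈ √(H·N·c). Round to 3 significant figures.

From H = f²/(N·c) + f, with f ≪ H: f ≈ √(H·N·c) = √(4580 × 4.5 × 0.007) = √144.27 ≈ 12.01 mm.
The +f correction barely moves this — solving exactly, f² + N·c·f − N·c·H = 0 ⇒ f = (−N·c + √((N·c)² + 4·N·c·H))/2 = (−0.0315 + √577.08)/2 ≈ 11.996 mm, so f ≈ 12.0 mm.

12.0 mm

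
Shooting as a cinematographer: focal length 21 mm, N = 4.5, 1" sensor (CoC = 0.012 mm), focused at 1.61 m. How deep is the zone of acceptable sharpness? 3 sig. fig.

Hyperfocal distance H = f²/(N·c) + f = 21²/(4.5 × 0.012) + 21 = 441/0.054 + 21 ≈ 8187.7 mm ≈ 8.188 m.
Near limit Dn = s·(H − f)/(H + s − 2f) = 1610 × (8187.7 − 21) / (8187.7 + 1610 − 2 × 21) = 1610 × 8166.7 / 9755.7 ≈ 1347.76 mm.
Far limit Df = s·(H − f)/(H − s) = 1610 × (8187.7 − 21) / (8187.7 − 1610) = 1610 × 8166.7 / 6577.7 ≈ 1998.94 mm.
Depth of field = Df − Dn = 1998.94 − 1347.76 ≈ 651.18 mm ≈ 0.651 m.

0.651 m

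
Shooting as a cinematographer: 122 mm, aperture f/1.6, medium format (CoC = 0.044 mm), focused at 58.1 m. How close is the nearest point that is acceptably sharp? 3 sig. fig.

45.6 m

Hyperfocal distance H = f²/(N·c) + f = 122²/(1.6 × 0.044) + 122 = 14884/0.0704 + 122 ≈ 211542.5 mm ≈ 211.5 m.
Near limit Dn = s·(H − f)/(H + s − 2f) = 58100 × (211542.5 − 122) / (211542.5 + 58100 − 2 × 122) = 58100 × 211420.5 / 269398.5 ≈ 45596 mm ≈ 45.6 m.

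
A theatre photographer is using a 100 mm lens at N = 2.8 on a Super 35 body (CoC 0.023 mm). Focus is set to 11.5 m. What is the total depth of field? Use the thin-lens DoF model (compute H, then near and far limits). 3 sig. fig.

1.70 m

Hyperfocal distance H = f²/(N·c) + f = 100²/(2.8 × 0.023) + 100 = 10000/0.0644 + 100 ≈ 155379.5 mm ≈ 155.4 m.
Near limit Dn = s·(H − f)/(H + s − 2f) = 11500 × (155379.5 − 100) / (155379.5 + 11500 − 2 × 100) = 11500 × 155279.5 / 166679.5 ≈ 10713.5 mm.
Far limit Df = s·(H − f)/(H − s) = 11500 × (155379.5 − 100) / (155379.5 − 11500) = 11500 × 155279.5 / 143879.5 ≈ 12411.2 mm.
Depth of field = Df − Dn = 12411.2 − 10713.5 ≈ 1697.7 mm ≈ 1.70 m.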